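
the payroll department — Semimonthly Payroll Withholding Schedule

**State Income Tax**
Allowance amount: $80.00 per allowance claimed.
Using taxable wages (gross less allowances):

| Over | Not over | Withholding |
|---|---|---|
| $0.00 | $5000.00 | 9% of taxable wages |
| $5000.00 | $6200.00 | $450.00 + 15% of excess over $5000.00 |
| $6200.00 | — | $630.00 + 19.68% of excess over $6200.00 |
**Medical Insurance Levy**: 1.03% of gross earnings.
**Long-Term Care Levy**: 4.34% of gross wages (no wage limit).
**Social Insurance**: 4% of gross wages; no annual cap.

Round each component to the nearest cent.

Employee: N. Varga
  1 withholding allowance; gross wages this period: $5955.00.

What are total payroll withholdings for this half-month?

$1139.24

State Income Tax: taxable = $5955.00 − 1×$80.00 = $5875.00
  $450.00 + 15% × ($5875.00 − $5000.00) = $450.00 + 15% × $875.00 = $581.25
Medical Insurance Levy: 1.03% × $5955.00 = $61.34
Long-Term Care Levy: 4.34% × $5955.00 = $258.45
Social Insurance: 4% × $5955.00 = $238.20
Total: $581.25 + $61.34 + $258.45 + $238.20 = $1139.24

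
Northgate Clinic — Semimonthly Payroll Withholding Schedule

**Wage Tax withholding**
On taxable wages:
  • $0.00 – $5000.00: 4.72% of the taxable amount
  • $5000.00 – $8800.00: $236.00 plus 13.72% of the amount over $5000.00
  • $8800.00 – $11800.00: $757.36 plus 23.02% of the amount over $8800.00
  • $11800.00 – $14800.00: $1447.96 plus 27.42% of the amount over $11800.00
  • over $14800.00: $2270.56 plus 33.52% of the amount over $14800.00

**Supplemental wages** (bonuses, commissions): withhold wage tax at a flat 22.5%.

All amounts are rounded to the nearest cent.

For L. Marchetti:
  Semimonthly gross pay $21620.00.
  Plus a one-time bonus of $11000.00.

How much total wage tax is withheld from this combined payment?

Wage Tax: taxable = $21620.00
  $2270.56 + 33.52% × ($21620.00 − $14800.00) = $2270.56 + 33.52% × $6820.00 = $4556.62
Supplemental (22.5% flat on bonus): 22.5% × $11000.00 = $2475.00
Total wage tax: $4556.62 + $2475.00 = $7031.62

$7031.62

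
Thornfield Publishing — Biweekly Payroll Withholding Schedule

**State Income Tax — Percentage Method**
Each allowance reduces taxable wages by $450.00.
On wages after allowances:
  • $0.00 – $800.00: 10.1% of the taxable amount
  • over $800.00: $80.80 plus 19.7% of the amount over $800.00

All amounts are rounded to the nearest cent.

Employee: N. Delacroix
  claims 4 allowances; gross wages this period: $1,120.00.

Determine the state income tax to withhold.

State Income Tax: taxable = $1,120.00 − 4×$450.00 = $-680.00
  Taxable ≤ 0 → $0.00

$0.00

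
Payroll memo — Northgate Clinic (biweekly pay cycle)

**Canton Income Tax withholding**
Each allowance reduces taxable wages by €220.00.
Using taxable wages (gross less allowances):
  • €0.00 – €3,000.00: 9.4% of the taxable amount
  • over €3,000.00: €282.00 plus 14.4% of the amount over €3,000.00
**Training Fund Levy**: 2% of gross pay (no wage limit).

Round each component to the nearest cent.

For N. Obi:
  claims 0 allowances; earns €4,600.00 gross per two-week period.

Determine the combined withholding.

€604.40

Canton Income Tax: taxable = €4,600.00
  €282.00 + 14.4% × (€4,600.00 − €3,000.00) = €282.00 + 14.4% × €1,600.00 = €512.40
Training Fund Levy: 2% × €4,600.00 = €92.00
Total: €512.40 + €92.00 = €604.40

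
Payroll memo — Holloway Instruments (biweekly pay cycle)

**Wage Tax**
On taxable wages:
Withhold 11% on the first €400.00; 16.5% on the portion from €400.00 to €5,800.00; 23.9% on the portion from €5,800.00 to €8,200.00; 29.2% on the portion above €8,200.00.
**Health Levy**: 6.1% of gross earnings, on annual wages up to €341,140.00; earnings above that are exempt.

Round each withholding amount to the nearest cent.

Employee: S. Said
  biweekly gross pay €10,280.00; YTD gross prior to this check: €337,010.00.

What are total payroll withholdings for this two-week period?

€2,367.89

Wage Tax: taxable = €10,280.00
  €1,508.60 + 29.2% × (€10,280.00 − €8,200.00) = €1,508.60 + 29.2% × €2,080.00 = €2,115.96
Health Levy: cap €341,140.00 − YTD €337,010.00 = €4,130.00 subject; 6.1% × €4,130.00 = €251.93
Total: €2,115.96 + €251.93 = €2,367.89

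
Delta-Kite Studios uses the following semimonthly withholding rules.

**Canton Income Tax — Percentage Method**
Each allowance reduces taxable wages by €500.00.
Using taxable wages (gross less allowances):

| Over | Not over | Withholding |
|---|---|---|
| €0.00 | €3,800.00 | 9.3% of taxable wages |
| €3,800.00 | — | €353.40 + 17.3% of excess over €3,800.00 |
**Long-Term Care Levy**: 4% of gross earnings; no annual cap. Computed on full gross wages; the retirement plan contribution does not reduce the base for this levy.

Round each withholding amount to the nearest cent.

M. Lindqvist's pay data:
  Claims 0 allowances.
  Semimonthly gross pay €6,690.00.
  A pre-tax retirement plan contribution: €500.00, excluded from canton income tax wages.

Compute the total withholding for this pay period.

Canton Income Tax: taxable = €6,690.00 − €500.00 = €6,190.00
  €353.40 + 17.3% × (€6,190.00 − €3,800.00) = €353.40 + 17.3% × €2,390.00 = €766.87
Long-Term Care Levy: 4% × €6,690.00 = €267.60
Total: €766.87 + €267.60 = €1,034.47

€1,034.47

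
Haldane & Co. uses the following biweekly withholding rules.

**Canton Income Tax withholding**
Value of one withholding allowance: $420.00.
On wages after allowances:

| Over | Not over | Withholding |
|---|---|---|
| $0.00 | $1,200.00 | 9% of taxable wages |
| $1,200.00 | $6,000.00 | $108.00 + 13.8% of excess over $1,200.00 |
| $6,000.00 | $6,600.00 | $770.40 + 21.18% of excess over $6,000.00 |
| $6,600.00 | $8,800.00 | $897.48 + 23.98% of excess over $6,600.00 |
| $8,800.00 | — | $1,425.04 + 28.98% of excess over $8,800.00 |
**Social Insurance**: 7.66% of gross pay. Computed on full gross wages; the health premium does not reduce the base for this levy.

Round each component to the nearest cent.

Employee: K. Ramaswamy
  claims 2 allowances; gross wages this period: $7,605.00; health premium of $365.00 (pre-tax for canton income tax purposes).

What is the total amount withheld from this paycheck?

Canton Income Tax: taxable = $7,605.00 − $365.00 − 2×$420.00 = $6,400.00
  $770.40 + 21.18% × ($6,400.00 − $6,000.00) = $770.40 + 21.18% × $400.00 = $855.12
Social Insurance: 7.66% × $7,605.00 = $582.54
Total: $855.12 + $582.54 = $1,437.66

$1,437.66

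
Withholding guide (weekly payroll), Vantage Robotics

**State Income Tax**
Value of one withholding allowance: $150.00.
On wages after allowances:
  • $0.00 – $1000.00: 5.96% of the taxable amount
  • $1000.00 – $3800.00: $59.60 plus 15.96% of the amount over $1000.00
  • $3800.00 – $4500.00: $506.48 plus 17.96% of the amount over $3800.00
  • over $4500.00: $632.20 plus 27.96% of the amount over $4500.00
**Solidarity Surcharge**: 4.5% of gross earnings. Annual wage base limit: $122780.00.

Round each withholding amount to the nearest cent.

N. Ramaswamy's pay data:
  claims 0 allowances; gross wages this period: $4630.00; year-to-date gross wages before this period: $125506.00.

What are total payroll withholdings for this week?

$668.55

State Income Tax: taxable = $4630.00
  $632.20 + 27.96% × ($4630.00 − $4500.00) = $632.20 + 27.96% × $130.00 = $668.55
Solidarity Surcharge: YTD $125506.00 ≥ cap $122780.00 → $0.00
Total: $668.55 + $0.00 = $668.55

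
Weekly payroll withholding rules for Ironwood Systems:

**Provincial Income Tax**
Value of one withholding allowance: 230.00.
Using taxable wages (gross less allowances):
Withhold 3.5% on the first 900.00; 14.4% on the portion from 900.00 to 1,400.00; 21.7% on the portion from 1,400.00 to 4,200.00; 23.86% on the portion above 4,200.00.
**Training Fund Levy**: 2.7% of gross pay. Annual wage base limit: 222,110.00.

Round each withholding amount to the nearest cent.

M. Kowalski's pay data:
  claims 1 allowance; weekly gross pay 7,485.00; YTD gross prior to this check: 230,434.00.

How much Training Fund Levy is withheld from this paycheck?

0.00

Training Fund Levy: YTD 230,434.00 ≥ cap 222,110.00 → 0.00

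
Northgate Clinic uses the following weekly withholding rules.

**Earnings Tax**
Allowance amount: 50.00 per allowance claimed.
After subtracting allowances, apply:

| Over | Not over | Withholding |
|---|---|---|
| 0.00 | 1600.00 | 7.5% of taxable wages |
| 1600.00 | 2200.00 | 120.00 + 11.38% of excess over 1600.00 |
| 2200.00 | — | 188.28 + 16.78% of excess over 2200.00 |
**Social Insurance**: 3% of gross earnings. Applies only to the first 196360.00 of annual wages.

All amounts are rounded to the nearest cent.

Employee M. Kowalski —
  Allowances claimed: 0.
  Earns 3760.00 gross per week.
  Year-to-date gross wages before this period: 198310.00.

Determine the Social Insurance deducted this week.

Social Insurance: YTD 198310.00 ≥ cap 196360.00 → 0.00

0.00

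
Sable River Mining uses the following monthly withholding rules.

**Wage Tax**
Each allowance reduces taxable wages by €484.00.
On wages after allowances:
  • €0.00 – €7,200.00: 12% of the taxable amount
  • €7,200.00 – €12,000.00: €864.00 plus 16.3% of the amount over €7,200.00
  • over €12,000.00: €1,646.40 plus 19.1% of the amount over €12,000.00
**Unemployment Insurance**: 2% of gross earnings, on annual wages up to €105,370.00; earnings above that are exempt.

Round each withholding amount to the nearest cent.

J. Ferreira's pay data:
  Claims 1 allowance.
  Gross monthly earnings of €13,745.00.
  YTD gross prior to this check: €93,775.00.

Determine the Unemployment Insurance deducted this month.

Unemployment Insurance: cap €105,370.00 − YTD €93,775.00 = €11,595.00 subject; 2% × €11,595.00 = €231.90

€231.90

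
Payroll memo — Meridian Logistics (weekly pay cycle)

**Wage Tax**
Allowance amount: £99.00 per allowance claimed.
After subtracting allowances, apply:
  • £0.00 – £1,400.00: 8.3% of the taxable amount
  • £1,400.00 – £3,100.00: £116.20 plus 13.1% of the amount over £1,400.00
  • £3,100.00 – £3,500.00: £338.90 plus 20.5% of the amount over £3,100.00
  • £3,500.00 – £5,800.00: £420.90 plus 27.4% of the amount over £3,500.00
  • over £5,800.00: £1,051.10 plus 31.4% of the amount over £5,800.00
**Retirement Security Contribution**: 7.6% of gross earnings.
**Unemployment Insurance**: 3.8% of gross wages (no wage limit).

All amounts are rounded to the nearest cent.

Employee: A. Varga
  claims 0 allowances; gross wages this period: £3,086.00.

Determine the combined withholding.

£688.88

Wage Tax: taxable = £3,086.00
  £116.20 + 13.1% × (£3,086.00 − £1,400.00) = £116.20 + 13.1% × £1,686.00 = £337.07
Retirement Security Contribution: 7.6% × £3,086.00 = £234.54
Unemployment Insurance: 3.8% × £3,086.00 = £117.27
Total: £337.07 + £234.54 + £117.27 = £688.88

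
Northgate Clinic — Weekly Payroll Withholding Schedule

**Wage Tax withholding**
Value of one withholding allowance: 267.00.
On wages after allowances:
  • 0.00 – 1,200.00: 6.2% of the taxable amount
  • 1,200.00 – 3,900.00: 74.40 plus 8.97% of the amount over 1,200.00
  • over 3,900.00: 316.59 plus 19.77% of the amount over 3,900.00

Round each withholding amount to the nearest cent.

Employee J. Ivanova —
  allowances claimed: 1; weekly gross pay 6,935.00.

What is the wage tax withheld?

Wage Tax: taxable = 6,935.00 − 1×267.00 = 6,668.00
  316.59 + 19.77% × (6,668.00 − 3,900.00) = 316.59 + 19.77% × 2,768.00 = 863.82

863.82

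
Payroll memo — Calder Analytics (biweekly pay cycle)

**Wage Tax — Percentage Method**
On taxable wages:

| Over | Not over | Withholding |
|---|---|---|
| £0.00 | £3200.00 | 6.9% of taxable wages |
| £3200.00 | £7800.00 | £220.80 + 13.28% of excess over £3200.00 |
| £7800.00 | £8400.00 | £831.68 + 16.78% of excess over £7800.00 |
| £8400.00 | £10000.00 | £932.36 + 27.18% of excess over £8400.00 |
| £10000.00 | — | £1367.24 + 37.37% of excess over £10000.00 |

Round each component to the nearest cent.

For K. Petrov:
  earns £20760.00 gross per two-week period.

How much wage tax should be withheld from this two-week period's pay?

Wage Tax: taxable = £20760.00
  £1367.24 + 37.37% × (£20760.00 − £10000.00) = £1367.24 + 37.37% × £10760.00 = £5388.25

£5388.25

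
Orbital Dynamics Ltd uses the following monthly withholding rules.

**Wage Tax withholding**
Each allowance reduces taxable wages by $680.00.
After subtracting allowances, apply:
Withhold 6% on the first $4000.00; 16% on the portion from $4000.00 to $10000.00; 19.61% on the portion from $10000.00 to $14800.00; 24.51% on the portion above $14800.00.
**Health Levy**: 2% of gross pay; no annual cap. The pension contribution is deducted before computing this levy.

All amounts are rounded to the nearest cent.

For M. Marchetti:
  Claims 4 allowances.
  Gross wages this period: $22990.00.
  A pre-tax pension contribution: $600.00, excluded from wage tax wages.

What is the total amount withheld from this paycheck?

Wage Tax: taxable = $22990.00 − $600.00 − 4×$680.00 = $19670.00
  $2141.28 + 24.51% × ($19670.00 − $14800.00) = $2141.28 + 24.51% × $4870.00 = $3334.92
Health Levy: 2% × $22390.00 = $447.80
Total: $3334.92 + $447.80 = $3782.72

$3782.72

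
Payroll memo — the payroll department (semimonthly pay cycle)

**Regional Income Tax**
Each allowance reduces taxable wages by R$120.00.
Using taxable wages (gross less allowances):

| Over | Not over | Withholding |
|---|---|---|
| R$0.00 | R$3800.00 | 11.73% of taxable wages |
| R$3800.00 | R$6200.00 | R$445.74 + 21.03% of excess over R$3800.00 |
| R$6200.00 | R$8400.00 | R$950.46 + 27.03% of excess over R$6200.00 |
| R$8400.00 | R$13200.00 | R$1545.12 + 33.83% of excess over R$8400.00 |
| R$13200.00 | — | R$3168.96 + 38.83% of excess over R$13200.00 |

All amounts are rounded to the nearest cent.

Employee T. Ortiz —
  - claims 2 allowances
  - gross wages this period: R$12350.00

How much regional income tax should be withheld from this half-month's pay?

Regional Income Tax: taxable = R$12350.00 − 2×R$120.00 = R$12110.00
  R$1545.12 + 33.83% × (R$12110.00 − R$8400.00) = R$1545.12 + 33.83% × R$3710.00 = R$2800.21

R$2800.21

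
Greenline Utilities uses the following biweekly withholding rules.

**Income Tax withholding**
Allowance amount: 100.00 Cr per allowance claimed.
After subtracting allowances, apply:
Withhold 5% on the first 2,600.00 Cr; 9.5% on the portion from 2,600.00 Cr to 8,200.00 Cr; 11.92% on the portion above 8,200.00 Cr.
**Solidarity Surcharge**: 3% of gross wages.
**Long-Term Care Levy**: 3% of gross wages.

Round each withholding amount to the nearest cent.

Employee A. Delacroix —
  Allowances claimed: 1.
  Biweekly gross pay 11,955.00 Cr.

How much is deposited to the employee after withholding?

Income Tax: taxable = 11,955.00 Cr − 1×100.00 Cr = 11,855.00 Cr
  662.00 Cr + 11.92% × (11,855.00 Cr − 8,200.00 Cr) = 662.00 Cr + 11.92% × 3,655.00 Cr = 1,097.68 Cr
Solidarity Surcharge: 3% × 11,955.00 Cr = 358.65 Cr
Long-Term Care Levy: 3% × 11,955.00 Cr = 358.65 Cr
Total withheld: 1,097.68 Cr + 358.65 Cr + 358.65 Cr = 1,814.98 Cr
Net pay: 11,955.00 Cr − 1,814.98 Cr = 10,140.02 Cr

10,140.02 Cr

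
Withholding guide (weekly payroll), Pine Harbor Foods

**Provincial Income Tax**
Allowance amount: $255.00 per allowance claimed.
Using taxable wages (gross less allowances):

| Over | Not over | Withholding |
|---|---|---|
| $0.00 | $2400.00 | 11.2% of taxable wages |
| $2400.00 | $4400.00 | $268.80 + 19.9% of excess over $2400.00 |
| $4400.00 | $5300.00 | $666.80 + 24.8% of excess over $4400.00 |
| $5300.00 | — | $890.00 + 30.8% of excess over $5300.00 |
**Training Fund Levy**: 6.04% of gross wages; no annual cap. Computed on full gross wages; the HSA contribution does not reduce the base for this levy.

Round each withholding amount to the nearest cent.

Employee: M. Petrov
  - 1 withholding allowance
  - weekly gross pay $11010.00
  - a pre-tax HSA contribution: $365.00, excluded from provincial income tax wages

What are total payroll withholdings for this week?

Provincial Income Tax: taxable = $11010.00 − $365.00 − 1×$255.00 = $10390.00
  $890.00 + 30.8% × ($10390.00 − $5300.00) = $890.00 + 30.8% × $5090.00 = $2457.72
Training Fund Levy: 6.04% × $11010.00 = $665.00
Total: $2457.72 + $665.00 = $3122.72

$3122.72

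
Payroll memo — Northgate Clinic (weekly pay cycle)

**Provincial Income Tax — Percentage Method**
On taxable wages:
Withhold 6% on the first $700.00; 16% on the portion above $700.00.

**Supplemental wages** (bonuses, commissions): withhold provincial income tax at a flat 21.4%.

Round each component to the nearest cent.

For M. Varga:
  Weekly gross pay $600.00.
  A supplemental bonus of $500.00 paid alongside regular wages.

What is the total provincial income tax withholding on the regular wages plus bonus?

$143.00

Provincial Income Tax: taxable = $600.00
  6% × $600.00 = $36.00
Supplemental (21.4% flat on bonus): 21.4% × $500.00 = $107.00
Total provincial income tax: $36.00 + $107.00 = $143.00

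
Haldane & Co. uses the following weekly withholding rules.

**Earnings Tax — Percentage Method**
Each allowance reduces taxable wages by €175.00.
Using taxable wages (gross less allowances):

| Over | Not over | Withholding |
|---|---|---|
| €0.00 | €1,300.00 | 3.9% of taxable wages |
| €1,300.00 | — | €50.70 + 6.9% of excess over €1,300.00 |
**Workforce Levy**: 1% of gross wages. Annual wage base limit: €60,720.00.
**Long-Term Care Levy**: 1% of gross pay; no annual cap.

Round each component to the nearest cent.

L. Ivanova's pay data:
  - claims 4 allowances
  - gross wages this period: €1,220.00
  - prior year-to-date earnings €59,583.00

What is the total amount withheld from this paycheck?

€43.85

Earnings Tax: taxable = €1,220.00 − 4×€175.00 = €520.00
  3.9% × €520.00 = €20.28
Workforce Levy: cap €60,720.00 − YTD €59,583.00 = €1,137.00 subject; 1% × €1,137.00 = €11.37
Long-Term Care Levy: 1% × €1,220.00 = €12.20
Total: €20.28 + €11.37 + €12.20 = €43.85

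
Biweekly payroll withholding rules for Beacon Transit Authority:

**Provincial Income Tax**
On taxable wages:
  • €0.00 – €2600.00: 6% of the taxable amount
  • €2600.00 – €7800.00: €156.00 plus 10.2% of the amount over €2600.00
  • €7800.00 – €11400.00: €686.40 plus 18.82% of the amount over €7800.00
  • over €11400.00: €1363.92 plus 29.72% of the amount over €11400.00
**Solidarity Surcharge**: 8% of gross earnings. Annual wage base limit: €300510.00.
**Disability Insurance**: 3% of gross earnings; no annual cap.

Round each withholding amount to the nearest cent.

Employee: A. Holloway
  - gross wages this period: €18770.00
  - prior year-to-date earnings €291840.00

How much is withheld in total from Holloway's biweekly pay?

€4810.98

Provincial Income Tax: taxable = €18770.00
  €1363.92 + 29.72% × (€18770.00 − €11400.00) = €1363.92 + 29.72% × €7370.00 = €3554.28
Solidarity Surcharge: cap €300510.00 − YTD €291840.00 = €8670.00 subject; 8% × €8670.00 = €693.60
Disability Insurance: 3% × €18770.00 = €563.10
Total: €3554.28 + €693.60 + €563.10 = €4810.98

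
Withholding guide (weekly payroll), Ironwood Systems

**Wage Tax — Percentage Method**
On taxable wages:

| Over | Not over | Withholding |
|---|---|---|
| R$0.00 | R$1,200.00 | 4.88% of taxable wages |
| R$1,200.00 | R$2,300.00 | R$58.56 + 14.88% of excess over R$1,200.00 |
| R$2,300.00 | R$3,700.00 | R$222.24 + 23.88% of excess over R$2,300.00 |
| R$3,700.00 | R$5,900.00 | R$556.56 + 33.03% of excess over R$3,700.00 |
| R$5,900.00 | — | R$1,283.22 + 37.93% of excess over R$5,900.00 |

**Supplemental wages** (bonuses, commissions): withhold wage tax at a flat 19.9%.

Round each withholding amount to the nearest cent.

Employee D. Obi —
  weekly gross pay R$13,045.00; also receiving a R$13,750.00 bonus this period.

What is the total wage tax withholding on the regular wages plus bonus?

Wage Tax: taxable = R$13,045.00
  R$1,283.22 + 37.93% × (R$13,045.00 − R$5,900.00) = R$1,283.22 + 37.93% × R$7,145.00 = R$3,993.32
Supplemental (19.9% flat on bonus): 19.9% × R$13,750.00 = R$2,736.25
Total wage tax: R$3,993.32 + R$2,736.25 = R$6,729.57

R$6,729.57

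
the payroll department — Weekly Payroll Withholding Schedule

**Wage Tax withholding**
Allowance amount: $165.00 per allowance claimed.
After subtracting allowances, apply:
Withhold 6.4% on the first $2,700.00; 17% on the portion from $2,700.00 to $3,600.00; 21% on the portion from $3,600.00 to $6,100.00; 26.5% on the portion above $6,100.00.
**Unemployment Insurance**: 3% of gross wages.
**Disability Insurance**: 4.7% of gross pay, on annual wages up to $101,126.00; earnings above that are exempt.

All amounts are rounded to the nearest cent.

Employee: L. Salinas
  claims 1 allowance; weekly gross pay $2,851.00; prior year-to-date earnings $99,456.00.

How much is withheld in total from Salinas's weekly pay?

$335.92

Wage Tax: taxable = $2,851.00 − 1×$165.00 = $2,686.00
  6.4% × $2,686.00 = $171.90
Unemployment Insurance: 3% × $2,851.00 = $85.53
Disability Insurance: cap $101,126.00 − YTD $99,456.00 = $1,670.00 subject; 4.7% × $1,670.00 = $78.49
Total: $171.90 + $85.53 + $78.49 = $335.92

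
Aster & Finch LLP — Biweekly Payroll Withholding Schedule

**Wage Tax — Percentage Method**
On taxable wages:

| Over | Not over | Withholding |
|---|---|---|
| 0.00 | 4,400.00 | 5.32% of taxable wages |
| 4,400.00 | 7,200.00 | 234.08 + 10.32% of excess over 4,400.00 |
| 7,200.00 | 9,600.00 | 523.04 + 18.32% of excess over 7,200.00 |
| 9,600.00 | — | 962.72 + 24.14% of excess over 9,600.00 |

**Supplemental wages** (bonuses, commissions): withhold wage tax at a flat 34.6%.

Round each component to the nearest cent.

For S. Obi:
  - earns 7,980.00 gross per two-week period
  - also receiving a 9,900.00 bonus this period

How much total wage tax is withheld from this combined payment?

Wage Tax: taxable = 7,980.00
  523.04 + 18.32% × (7,980.00 − 7,200.00) = 523.04 + 18.32% × 780.00 = 665.94
Supplemental (34.6% flat on bonus): 34.6% × 9,900.00 = 3,425.40
Total wage tax: 665.94 + 3,425.40 = 4,091.34

4,091.34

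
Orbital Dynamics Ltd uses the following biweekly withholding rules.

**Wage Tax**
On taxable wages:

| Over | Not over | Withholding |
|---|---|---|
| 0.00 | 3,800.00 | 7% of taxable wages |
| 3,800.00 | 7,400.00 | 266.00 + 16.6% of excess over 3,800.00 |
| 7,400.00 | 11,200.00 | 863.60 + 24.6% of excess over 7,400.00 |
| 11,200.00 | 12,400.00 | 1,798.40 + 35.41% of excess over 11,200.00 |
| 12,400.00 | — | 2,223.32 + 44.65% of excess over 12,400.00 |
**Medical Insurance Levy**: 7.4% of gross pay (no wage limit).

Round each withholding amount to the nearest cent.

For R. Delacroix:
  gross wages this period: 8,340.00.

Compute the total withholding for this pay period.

1,712.00

Wage Tax: taxable = 8,340.00
  863.60 + 24.6% × (8,340.00 − 7,400.00) = 863.60 + 24.6% × 940.00 = 1,094.84
Medical Insurance Levy: 7.4% × 8,340.00 = 617.16
Total: 1,094.84 + 617.16 = 1,712.00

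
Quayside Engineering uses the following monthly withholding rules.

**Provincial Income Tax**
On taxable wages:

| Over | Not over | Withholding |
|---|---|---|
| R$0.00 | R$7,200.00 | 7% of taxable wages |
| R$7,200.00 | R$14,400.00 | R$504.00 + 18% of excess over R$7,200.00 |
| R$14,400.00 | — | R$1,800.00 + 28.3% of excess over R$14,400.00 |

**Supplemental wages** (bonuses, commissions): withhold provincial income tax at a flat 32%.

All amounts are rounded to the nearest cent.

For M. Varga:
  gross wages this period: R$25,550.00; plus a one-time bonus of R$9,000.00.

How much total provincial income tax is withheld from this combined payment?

Provincial Income Tax: taxable = R$25,550.00
  R$1,800.00 + 28.3% × (R$25,550.00 − R$14,400.00) = R$1,800.00 + 28.3% × R$11,150.00 = R$4,955.45
Supplemental (32% flat on bonus): 32% × R$9,000.00 = R$2,880.00
Total provincial income tax: R$4,955.45 + R$2,880.00 = R$7,835.45

R$7,835.45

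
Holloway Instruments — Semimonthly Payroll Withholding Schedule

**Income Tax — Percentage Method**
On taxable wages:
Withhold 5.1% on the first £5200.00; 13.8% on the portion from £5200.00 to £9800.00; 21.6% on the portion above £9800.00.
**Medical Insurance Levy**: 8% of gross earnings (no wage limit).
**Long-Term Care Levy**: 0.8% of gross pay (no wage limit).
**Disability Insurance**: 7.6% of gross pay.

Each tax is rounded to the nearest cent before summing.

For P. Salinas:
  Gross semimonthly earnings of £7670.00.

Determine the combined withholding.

£1863.94

Income Tax: taxable = £7670.00
  £265.20 + 13.8% × (£7670.00 − £5200.00) = £265.20 + 13.8% × £2470.00 = £606.06
Medical Insurance Levy: 8% × £7670.00 = £613.60
Long-Term Care Levy: 0.8% × £7670.00 = £61.36
Disability Insurance: 7.6% × £7670.00 = £582.92
Total: £606.06 + £613.60 + £61.36 + £582.92 = £1863.94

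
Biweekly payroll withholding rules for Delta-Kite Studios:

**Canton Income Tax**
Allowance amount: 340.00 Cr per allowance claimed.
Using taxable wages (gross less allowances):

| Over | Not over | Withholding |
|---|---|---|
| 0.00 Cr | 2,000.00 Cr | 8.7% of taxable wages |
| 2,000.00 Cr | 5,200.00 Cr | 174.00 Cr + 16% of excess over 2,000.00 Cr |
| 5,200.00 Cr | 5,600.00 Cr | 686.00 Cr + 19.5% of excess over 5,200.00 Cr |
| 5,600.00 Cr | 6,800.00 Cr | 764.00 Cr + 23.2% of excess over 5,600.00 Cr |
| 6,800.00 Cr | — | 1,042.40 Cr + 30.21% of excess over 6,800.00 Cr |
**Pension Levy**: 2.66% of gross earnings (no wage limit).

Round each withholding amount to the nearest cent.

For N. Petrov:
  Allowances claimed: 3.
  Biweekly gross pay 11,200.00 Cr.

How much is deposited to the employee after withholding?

8,838.58 Cr

Canton Income Tax: taxable = 11,200.00 Cr − 3×340.00 Cr = 10,180.00 Cr
  1,042.40 Cr + 30.21% × (10,180.00 Cr − 6,800.00 Cr) = 1,042.40 Cr + 30.21% × 3,380.00 Cr = 2,063.50 Cr
Pension Levy: 2.66% × 11,200.00 Cr = 297.92 Cr
Total withheld: 2,063.50 Cr + 297.92 Cr = 2,361.42 Cr
Net pay: 11,200.00 Cr − 2,361.42 Cr = 8,838.58 Cr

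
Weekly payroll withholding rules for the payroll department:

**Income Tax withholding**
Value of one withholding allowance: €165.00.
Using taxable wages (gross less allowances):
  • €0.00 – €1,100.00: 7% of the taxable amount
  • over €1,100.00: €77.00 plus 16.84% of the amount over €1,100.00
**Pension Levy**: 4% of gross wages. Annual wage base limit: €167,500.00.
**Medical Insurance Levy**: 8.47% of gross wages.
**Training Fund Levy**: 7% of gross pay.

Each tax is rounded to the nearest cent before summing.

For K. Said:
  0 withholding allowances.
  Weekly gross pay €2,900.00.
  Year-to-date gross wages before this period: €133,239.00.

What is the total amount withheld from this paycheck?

Income Tax: taxable = €2,900.00
  €77.00 + 16.84% × (€2,900.00 − €1,100.00) = €77.00 + 16.84% × €1,800.00 = €380.12
Pension Levy: 4% × €2,900.00 = €116.00
Medical Insurance Levy: 8.47% × €2,900.00 = €245.63
Training Fund Levy: 7% × €2,900.00 = €203.00
Total: €380.12 + €116.00 + €245.63 + €203.00 = €944.75

€944.75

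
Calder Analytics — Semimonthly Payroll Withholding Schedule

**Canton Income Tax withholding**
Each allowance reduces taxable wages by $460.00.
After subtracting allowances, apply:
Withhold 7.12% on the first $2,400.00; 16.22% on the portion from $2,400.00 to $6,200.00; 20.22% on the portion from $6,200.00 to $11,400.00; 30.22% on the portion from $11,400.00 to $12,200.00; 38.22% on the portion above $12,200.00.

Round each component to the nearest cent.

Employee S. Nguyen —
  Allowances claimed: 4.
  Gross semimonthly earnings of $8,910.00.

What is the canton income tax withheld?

Canton Income Tax: taxable = $8,910.00 − 4×$460.00 = $7,070.00
  $787.24 + 20.22% × ($7,070.00 − $6,200.00) = $787.24 + 20.22% × $870.00 = $963.15

$963.15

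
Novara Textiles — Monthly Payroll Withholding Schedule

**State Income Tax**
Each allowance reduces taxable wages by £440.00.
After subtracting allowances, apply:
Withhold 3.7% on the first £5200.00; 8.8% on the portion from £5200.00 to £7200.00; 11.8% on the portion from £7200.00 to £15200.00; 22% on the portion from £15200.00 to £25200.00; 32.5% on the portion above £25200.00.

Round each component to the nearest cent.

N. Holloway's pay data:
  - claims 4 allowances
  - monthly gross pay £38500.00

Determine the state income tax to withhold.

State Income Tax: taxable = £38500.00 − 4×£440.00 = £36740.00
  £3512.40 + 32.5% × (£36740.00 − £25200.00) = £3512.40 + 32.5% × £11540.00 = £7262.90

£7262.90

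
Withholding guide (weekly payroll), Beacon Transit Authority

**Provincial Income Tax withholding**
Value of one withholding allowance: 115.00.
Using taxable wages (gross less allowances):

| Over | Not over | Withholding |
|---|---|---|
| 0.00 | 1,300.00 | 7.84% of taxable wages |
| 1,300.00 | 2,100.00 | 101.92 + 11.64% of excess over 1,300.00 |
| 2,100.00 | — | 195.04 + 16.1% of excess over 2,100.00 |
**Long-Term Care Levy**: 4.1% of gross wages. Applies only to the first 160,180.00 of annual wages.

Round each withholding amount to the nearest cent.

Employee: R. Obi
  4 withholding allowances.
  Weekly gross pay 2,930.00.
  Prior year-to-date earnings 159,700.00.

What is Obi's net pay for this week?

Provincial Income Tax: taxable = 2,930.00 − 4×115.00 = 2,470.00
  195.04 + 16.1% × (2,470.00 − 2,100.00) = 195.04 + 16.1% × 370.00 = 254.61
Long-Term Care Levy: cap 160,180.00 − YTD 159,700.00 = 480.00 subject; 4.1% × 480.00 = 19.68
Total withheld: 254.61 + 19.68 = 274.29
Net pay: 2,930.00 − 274.29 = 2,655.71

2,655.71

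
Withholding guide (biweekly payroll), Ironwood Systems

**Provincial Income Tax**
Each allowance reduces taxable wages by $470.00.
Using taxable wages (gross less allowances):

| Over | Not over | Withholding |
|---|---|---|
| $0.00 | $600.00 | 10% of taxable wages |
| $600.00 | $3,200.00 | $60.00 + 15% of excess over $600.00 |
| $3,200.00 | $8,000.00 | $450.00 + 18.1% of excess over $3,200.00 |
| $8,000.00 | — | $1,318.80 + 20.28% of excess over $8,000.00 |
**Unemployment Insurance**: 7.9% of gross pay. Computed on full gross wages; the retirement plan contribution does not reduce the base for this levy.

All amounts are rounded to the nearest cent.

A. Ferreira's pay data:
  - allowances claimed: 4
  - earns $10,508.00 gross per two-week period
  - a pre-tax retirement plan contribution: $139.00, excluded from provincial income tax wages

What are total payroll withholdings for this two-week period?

$2,248.10

Provincial Income Tax: taxable = $10,508.00 − $139.00 − 4×$470.00 = $8,489.00
  $1,318.80 + 20.28% × ($8,489.00 − $8,000.00) = $1,318.80 + 20.28% × $489.00 = $1,417.97
Unemployment Insurance: 7.9% × $10,508.00 = $830.13
Total: $1,417.97 + $830.13 = $2,248.10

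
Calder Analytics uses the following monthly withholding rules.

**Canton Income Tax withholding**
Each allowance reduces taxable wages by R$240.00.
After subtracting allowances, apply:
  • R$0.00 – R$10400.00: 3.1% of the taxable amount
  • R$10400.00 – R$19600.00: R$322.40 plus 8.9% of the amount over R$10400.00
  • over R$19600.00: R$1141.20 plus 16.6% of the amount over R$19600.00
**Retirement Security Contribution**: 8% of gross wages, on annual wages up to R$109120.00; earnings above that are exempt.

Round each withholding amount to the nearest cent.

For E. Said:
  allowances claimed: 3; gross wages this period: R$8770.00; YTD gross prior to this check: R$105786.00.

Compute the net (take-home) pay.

R$8253.73

Canton Income Tax: taxable = R$8770.00 − 3×R$240.00 = R$8050.00
  3.1% × R$8050.00 = R$249.55
Retirement Security Contribution: cap R$109120.00 − YTD R$105786.00 = R$3334.00 subject; 8% × R$3334.00 = R$266.72
Total withheld: R$249.55 + R$266.72 = R$516.27
Net pay: R$8770.00 − R$516.27 = R$8253.73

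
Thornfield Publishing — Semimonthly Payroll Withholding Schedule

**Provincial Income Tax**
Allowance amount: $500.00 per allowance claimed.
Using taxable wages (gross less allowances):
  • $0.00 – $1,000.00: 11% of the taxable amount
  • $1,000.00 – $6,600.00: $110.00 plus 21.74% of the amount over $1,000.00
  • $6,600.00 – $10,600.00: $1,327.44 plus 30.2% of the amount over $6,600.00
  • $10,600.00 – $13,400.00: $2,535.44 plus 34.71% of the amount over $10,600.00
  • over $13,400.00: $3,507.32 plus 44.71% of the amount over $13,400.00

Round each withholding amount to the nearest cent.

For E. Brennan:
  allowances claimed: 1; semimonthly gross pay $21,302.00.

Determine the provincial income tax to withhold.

Provincial Income Tax: taxable = $21,302.00 − 1×$500.00 = $20,802.00
  $3,507.32 + 44.71% × ($20,802.00 − $13,400.00) = $3,507.32 + 44.71% × $7,402.00 = $6,816.75

$6,816.75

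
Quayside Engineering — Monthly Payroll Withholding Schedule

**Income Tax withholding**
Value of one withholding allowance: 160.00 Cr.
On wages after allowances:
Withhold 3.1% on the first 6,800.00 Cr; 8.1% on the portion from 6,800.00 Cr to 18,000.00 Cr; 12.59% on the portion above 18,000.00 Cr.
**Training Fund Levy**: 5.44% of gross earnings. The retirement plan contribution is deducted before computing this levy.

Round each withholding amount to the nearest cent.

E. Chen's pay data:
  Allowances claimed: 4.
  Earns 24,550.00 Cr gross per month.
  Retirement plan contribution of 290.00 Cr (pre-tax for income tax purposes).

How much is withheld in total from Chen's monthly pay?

Income Tax: taxable = 24,550.00 Cr − 290.00 Cr − 4×160.00 Cr = 23,620.00 Cr
  1,118.00 Cr + 12.59% × (23,620.00 Cr − 18,000.00 Cr) = 1,118.00 Cr + 12.59% × 5,620.00 Cr = 1,825.56 Cr
Training Fund Levy: 5.44% × 24,260.00 Cr = 1,319.74 Cr
Total: 1,825.56 Cr + 1,319.74 Cr = 3,145.30 Cr

3,145.30 Cr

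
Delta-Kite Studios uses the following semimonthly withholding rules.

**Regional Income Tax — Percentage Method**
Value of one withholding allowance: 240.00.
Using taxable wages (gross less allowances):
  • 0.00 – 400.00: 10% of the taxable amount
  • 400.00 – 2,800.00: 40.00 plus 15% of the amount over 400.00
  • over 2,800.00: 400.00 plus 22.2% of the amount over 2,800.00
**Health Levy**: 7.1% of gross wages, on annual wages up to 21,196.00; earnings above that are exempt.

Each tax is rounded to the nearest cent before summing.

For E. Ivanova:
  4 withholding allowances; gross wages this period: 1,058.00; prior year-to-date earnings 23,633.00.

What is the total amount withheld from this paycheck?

Regional Income Tax: taxable = 1,058.00 − 4×240.00 = 98.00
  10% × 98.00 = 9.80
Health Levy: YTD 23,633.00 ≥ cap 21,196.00 → 0.00
Total: 9.80 + 0.00 = 9.80

9.80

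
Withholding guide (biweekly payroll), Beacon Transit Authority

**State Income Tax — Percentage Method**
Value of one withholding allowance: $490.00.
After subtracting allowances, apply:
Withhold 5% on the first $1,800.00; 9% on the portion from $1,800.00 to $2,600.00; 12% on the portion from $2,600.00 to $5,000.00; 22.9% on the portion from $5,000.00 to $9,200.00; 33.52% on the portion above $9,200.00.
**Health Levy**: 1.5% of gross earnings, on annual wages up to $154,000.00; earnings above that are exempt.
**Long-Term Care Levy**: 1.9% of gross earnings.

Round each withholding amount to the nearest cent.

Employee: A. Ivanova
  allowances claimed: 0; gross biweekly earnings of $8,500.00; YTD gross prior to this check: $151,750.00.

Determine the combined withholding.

State Income Tax: taxable = $8,500.00
  $450.00 + 22.9% × ($8,500.00 − $5,000.00) = $450.00 + 22.9% × $3,500.00 = $1,251.50
Health Levy: cap $154,000.00 − YTD $151,750.00 = $2,250.00 subject; 1.5% × $2,250.00 = $33.75
Long-Term Care Levy: 1.9% × $8,500.00 = $161.50
Total: $1,251.50 + $33.75 + $161.50 = $1,446.75

$1,446.75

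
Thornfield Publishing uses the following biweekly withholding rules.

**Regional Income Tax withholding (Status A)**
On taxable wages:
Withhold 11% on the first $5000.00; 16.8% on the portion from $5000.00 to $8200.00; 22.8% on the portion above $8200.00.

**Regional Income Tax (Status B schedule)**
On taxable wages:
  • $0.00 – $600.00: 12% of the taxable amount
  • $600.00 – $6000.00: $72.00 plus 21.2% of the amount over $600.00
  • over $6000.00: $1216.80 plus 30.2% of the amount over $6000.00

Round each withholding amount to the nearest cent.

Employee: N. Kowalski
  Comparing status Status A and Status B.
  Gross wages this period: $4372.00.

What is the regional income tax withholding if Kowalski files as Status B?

$871.66

Regional Income Tax (Status B): taxable = $4372.00
  $72.00 + 21.2% × ($4372.00 − $600.00) = $72.00 + 21.2% × $3772.00 = $871.66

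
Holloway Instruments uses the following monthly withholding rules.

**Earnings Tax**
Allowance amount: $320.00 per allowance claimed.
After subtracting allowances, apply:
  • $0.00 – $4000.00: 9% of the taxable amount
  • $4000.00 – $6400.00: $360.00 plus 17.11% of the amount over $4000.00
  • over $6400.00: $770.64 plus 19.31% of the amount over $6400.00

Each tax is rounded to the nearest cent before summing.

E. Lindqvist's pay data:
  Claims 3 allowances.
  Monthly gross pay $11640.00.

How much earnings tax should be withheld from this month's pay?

Earnings Tax: taxable = $11640.00 − 3×$320.00 = $10680.00
  $770.64 + 19.31% × ($10680.00 − $6400.00) = $770.64 + 19.31% × $4280.00 = $1597.11

$1597.11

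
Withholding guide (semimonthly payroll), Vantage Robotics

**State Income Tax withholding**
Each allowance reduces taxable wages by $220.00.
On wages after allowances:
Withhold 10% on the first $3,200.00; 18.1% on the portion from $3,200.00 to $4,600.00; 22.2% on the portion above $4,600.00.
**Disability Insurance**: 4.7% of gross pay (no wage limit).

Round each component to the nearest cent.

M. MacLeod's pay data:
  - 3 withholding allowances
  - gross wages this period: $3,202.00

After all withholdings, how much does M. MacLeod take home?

State Income Tax: taxable = $3,202.00 − 3×$220.00 = $2,542.00
  10% × $2,542.00 = $254.20
Disability Insurance: 4.7% × $3,202.00 = $150.49
Total withheld: $254.20 + $150.49 = $404.69
Net pay: $3,202.00 − $404.69 = $2,797.31

$2,797.31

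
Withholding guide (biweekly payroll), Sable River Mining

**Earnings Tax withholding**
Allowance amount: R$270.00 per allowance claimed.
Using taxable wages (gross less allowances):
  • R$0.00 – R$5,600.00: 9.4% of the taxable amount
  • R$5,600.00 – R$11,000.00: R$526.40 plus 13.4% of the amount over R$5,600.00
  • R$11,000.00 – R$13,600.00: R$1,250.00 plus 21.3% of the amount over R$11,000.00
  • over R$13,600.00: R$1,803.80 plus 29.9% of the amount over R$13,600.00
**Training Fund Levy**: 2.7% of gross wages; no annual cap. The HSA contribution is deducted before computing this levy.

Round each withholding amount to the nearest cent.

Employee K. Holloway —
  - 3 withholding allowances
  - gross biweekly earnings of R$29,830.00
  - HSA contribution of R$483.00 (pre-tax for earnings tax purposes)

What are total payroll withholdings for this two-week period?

R$7,062.33

Earnings Tax: taxable = R$29,830.00 − R$483.00 − 3×R$270.00 = R$28,537.00
  R$1,803.80 + 29.9% × (R$28,537.00 − R$13,600.00) = R$1,803.80 + 29.9% × R$14,937.00 = R$6,269.96
Training Fund Levy: 2.7% × R$29,347.00 = R$792.37
Total: R$6,269.96 + R$792.37 = R$7,062.33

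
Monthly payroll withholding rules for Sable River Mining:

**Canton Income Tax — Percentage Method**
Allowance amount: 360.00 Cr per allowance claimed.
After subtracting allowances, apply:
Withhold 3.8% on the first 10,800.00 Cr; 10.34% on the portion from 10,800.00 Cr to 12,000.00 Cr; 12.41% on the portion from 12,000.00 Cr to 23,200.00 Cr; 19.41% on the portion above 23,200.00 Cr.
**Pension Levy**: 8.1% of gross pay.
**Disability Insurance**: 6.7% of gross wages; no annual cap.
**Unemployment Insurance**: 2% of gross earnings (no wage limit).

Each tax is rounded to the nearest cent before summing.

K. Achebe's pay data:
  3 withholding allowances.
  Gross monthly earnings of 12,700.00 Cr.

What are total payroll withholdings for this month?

2,628.79 Cr

Canton Income Tax: taxable = 12,700.00 Cr − 3×360.00 Cr = 11,620.00 Cr
  410.40 Cr + 10.34% × (11,620.00 Cr − 10,800.00 Cr) = 410.40 Cr + 10.34% × 820.00 Cr = 495.19 Cr
Pension Levy: 8.1% × 12,700.00 Cr = 1,028.70 Cr
Disability Insurance: 6.7% × 12,700.00 Cr = 850.90 Cr
Unemployment Insurance: 2% × 12,700.00 Cr = 254.00 Cr
Total: 495.19 Cr + 1,028.70 Cr + 850.90 Cr + 254.00 Cr = 2,628.79 Cr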